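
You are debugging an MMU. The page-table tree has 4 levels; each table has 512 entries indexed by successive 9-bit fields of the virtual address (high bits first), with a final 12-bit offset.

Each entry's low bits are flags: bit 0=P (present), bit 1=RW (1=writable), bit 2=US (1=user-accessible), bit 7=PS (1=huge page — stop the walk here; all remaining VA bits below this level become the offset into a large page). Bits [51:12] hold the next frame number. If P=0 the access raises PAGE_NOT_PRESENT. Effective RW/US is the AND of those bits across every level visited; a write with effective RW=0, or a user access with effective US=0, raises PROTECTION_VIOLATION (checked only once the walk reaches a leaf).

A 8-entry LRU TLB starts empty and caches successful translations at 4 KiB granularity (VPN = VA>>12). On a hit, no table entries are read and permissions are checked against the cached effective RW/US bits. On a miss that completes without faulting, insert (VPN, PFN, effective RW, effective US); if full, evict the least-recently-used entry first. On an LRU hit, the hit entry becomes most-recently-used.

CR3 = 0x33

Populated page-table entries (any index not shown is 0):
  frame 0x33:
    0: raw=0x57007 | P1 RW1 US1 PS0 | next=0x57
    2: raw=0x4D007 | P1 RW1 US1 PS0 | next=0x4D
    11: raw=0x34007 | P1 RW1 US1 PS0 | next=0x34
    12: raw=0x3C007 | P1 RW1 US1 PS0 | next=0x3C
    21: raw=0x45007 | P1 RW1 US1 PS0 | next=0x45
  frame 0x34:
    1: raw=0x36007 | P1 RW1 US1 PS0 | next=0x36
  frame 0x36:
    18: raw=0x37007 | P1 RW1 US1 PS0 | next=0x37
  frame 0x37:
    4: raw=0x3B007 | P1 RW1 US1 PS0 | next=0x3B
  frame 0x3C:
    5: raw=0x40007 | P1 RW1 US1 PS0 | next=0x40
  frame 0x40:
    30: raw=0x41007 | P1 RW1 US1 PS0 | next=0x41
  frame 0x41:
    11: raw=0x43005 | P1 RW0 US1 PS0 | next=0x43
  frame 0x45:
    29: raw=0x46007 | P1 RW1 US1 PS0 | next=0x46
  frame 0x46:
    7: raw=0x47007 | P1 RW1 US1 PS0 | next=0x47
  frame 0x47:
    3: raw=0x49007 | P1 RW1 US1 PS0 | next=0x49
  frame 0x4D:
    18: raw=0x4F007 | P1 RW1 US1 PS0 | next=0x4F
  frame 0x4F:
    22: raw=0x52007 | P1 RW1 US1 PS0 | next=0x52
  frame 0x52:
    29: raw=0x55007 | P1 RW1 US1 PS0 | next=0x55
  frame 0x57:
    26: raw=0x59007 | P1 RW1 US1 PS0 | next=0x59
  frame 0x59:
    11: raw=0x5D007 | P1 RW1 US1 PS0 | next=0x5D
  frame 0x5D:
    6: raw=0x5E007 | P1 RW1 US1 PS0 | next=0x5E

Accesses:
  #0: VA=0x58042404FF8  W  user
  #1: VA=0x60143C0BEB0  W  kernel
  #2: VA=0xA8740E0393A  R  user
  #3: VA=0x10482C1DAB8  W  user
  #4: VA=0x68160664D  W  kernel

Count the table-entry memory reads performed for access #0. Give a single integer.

Trace:
#0 VA=0x58042404FF8 (w,user):
  L0: frame=0x33 idx=11 entry=0x34007 [P=1 RW=1 US=1 PS=0]
  L1: frame=0x34 idx=1 entry=0x36007 [P=1 RW=1 US=1 PS=0]
  L2: frame=0x36 idx=18 entry=0x37007 [P=1 RW=1 US=1 PS=0]
  L3: frame=0x37 idx=4 entry=0x3B007 [P=1 RW=1 US=1 PS=0]
  ⇒ phys 0x3BFF8  [4 reads]
#1 VA=0x60143C0BEB0 (w,kernel):
  L0: frame=0x33 idx=12 entry=0x3C007 [P=1 RW=1 US=1 PS=0]
  L1: frame=0x3C idx=5 entry=0x40007 [P=1 RW=1 US=1 PS=0]
  L2: frame=0x40 idx=30 entry=0x41007 [P=1 RW=1 US=1 PS=0]
  L3: frame=0x41 idx=11 entry=0x43005 [P=1 RW=0 US=1 PS=0]
  ⇒ fault: PROTECTION_VIOLATION  — 4 lookups
#2 VA=0xA8740E0393A (r,user):
  L0: frame=0x33 idx=21 entry=0x45007 [P=1 RW=1 US=1 PS=0]
  L1: frame=0x45 idx=29 entry=0x46007 [P=1 RW=1 US=1 PS=0]
  L2: frame=0x46 idx=7 entry=0x47007 [P=1 RW=1 US=1 PS=0]
  L3: frame=0x47 idx=3 entry=0x49007 [P=1 RW=1 US=1 PS=0]
  ⇒ phys 0x4993A  [4 reads]
#3 VA=0x10482C1DAB8 (w,user):
  L0: frame=0x33 idx=2 entry=0x4D007 [P=1 RW=1 US=1 PS=0]
  L1: frame=0x4D idx=18 entry=0x4F007 [P=1 RW=1 US=1 PS=0]
  L2: frame=0x4F idx=22 entry=0x52007 [P=1 RW=1 US=1 PS=0]
  L3: frame=0x52 idx=29 entry=0x55007 [P=1 RW=1 US=1 PS=0]
  ⇒ phys 0x55AB8  [4 reads]
#4 VA=0x68160664D (w,kernel):
  L0: frame=0x33 idx=0 entry=0x57007 [P=1 RW=1 US=1 PS=0]
  L1: frame=0x57 idx=26 entry=0x59007 [P=1 RW=1 US=1 PS=0]
  L2: frame=0x59 idx=11 entry=0x5D007 [P=1 RW=1 US=1 PS=0]
  L3: frame=0x5D idx=6 entry=0x5E007 [P=1 RW=1 US=1 PS=0]
  ⇒ phys 0x5E64D  [4 reads]

Entries read for #0: 4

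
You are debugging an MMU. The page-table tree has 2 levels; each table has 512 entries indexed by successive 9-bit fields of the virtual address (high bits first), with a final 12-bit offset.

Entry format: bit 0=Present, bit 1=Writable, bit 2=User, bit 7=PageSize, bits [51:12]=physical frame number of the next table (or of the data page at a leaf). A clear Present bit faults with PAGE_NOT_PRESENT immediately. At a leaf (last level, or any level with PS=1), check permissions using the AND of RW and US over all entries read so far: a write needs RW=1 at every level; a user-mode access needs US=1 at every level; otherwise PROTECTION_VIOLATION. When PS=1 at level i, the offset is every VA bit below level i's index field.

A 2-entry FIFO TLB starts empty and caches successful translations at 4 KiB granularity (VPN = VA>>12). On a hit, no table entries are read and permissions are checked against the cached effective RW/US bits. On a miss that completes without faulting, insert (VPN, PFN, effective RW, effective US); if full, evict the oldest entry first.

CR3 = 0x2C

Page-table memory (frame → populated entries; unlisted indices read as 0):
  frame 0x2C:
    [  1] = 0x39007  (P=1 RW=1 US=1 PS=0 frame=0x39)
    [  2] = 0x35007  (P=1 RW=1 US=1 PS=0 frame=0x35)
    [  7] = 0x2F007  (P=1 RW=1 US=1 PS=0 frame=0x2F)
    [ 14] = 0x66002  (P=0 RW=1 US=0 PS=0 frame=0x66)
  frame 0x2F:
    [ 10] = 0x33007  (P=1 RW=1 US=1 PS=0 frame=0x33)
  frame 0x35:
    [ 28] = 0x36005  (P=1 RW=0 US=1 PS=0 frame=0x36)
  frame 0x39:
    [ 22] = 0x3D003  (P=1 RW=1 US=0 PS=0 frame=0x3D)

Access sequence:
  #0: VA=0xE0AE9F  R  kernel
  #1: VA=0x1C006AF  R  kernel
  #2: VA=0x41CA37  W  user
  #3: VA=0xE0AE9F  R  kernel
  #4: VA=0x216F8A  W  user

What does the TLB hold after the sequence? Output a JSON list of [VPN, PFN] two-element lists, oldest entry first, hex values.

Per-access translation:
#0 VA=0xE0AE9F (r,kernel):
  [0] read 0x2C idx=7: raw=0x2F007 flags P=1 W=1 U=1 S=0
  [1] read 0x2F idx=10: raw=0x33007 flags P=1 W=1 U=1 S=0
  → PA=0x33E9F  (2 entries read)
#1 VA=0x1C006AF (r,kernel):
  [0] read 0x2C idx=14: raw=0x66002 flags P=0 W=1 U=0 S=0
  → PAGE_NOT_PRESENT  (1 entries read)
#2 VA=0x41CA37 (w,user):
  [0] read 0x2C idx=2: raw=0x35007 flags P=1 W=1 U=1 S=0
  [1] read 0x35 idx=28: raw=0x36005 flags P=1 W=0 U=1 S=0
  → PROTECTION_VIOLATION  (2 entries read)
#3 VA=0xE0AE9F (r,kernel):
  TLB hit vpn=0xE0A → PA=0x33E9F
#4 VA=0x216F8A (w,user):
  [0] read 0x2C idx=1: raw=0x39007 flags P=1 W=1 U=1 S=0
  [1] read 0x39 idx=22: raw=0x3D003 flags P=1 W=1 U=0 S=0
  → PROTECTION_VIOLATION  (2 entries read)

TLB: [["0xE0A", "0x33"]]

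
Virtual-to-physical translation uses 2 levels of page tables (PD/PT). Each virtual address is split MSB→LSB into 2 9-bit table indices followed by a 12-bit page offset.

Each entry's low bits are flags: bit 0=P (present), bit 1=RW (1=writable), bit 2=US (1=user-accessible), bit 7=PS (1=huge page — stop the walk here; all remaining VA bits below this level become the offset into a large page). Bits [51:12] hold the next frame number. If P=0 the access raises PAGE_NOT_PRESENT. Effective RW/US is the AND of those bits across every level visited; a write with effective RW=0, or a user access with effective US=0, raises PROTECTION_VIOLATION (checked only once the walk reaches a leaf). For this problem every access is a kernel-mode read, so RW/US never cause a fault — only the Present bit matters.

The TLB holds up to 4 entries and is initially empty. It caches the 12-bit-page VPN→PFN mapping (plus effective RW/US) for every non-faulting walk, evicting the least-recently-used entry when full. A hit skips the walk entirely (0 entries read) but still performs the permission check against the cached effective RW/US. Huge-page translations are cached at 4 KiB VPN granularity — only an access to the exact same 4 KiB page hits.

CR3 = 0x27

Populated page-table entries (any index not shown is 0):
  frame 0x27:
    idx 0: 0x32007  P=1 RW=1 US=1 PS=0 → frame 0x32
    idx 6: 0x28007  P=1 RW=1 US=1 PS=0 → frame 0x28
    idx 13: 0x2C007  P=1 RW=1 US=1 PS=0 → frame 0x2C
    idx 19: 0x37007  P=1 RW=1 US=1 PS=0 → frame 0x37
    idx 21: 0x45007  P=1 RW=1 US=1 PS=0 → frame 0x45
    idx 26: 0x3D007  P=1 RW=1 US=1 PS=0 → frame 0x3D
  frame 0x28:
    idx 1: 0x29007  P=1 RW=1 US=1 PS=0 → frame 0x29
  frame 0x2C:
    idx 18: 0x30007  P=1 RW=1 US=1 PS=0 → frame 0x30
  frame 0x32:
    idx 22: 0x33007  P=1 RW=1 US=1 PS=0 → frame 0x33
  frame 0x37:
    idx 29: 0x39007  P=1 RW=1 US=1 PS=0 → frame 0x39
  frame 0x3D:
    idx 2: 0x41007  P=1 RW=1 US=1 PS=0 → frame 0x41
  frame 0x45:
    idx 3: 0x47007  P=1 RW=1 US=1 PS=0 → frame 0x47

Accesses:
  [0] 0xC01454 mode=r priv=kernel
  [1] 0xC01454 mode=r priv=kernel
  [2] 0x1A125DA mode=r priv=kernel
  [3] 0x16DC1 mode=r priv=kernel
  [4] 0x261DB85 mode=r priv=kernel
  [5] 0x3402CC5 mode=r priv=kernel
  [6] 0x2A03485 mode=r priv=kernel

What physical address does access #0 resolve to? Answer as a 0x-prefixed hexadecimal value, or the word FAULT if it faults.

Trace:
#0 VA=0xC01454 (r,kernel):
  lvl0: tbl 0x27, slot 6 ⇒ 0x28007 (P1/RW1/US1/PS0)
  lvl1: tbl 0x28, slot 1 ⇒ 0x29007 (P1/RW1/US1/PS0)
  ✓ 0x29454  — 2 lookups
#1 VA=0xC01454 (r,kernel):
  TLB hit vpn=0xC01 → PA=0x29454
#2 VA=0x1A125DA (r,kernel):
  lvl0: tbl 0x27, slot 13 ⇒ 0x2C007 (P1/RW1/US1/PS0)
  lvl1: tbl 0x2C, slot 18 ⇒ 0x30007 (P1/RW1/US1/PS0)
  ✓ 0x305DA  — 2 lookups
#3 VA=0x16DC1 (r,kernel):
  lvl0: tbl 0x27, slot 0 ⇒ 0x32007 (P1/RW1/US1/PS0)
  lvl1: tbl 0x32, slot 22 ⇒ 0x33007 (P1/RW1/US1/PS0)
  ✓ 0x33DC1  — 2 lookups
#4 VA=0x261DB85 (r,kernel):
  lvl0: tbl 0x27, slot 19 ⇒ 0x37007 (P1/RW1/US1/PS0)
  lvl1: tbl 0x37, slot 29 ⇒ 0x39007 (P1/RW1/US1/PS0)
  ✓ 0x39B85  — 2 lookups
#5 VA=0x3402CC5 (r,kernel):
  lvl0: tbl 0x27, slot 26 ⇒ 0x3D007 (P1/RW1/US1/PS0)
  lvl1: tbl 0x3D, slot 2 ⇒ 0x41007 (P1/RW1/US1/PS0)
  ✓ 0x41CC5  — 2 lookups
#6 VA=0x2A03485 (r,kernel):
  lvl0: tbl 0x27, slot 21 ⇒ 0x45007 (P1/RW1/US1/PS0)
  lvl1: tbl 0x45, slot 3 ⇒ 0x47007 (P1/RW1/US1/PS0)
  ✓ 0x47485  — 2 lookups

Access #0 PA: 0x29454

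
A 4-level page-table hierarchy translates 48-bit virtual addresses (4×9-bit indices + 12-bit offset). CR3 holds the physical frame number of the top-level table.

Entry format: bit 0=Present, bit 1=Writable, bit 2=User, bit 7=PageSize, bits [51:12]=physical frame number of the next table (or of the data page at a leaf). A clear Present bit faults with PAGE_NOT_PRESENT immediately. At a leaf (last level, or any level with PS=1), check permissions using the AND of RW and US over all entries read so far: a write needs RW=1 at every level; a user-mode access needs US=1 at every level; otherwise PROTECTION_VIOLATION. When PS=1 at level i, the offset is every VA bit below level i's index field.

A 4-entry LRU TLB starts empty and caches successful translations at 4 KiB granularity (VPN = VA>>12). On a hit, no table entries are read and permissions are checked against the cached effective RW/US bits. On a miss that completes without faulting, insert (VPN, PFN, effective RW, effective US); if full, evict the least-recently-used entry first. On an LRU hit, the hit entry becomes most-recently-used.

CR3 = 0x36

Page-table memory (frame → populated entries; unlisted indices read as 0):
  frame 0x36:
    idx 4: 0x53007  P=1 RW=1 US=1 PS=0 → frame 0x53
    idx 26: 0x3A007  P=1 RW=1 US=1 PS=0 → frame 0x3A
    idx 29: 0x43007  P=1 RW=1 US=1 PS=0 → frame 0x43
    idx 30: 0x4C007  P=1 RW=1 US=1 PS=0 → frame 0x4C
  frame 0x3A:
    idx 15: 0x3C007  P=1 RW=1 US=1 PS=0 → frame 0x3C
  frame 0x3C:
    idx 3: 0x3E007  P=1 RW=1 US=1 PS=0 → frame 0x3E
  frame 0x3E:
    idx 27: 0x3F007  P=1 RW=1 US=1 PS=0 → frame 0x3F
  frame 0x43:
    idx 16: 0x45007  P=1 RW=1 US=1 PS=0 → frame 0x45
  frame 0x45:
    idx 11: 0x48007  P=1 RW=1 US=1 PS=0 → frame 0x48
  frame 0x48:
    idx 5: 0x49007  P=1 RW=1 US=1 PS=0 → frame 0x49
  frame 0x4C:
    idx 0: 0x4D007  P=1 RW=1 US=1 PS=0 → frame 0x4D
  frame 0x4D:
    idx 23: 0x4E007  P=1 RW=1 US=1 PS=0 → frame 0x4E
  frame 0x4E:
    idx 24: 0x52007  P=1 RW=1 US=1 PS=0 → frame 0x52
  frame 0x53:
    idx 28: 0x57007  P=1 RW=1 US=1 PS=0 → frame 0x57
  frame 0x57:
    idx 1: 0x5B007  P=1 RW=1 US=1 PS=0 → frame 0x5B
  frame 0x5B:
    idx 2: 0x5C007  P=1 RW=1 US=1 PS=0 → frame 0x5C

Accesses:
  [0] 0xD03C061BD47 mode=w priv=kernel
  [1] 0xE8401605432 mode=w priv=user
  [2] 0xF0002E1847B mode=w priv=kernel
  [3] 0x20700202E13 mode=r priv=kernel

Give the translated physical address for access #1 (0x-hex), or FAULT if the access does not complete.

Per-access translation:
#0 VA=0xD03C061BD47 (w,kernel):
  lvl0: tbl 0x36, slot 26 ⇒ 0x3A007 (P1/RW1/US1/PS0)
  lvl1: tbl 0x3A, slot 15 ⇒ 0x3C007 (P1/RW1/US1/PS0)
  lvl2: tbl 0x3C, slot 3 ⇒ 0x3E007 (P1/RW1/US1/PS0)
  lvl3: tbl 0x3E, slot 27 ⇒ 0x3F007 (P1/RW1/US1/PS0)
  ✓ 0x3FD47  — 4 lookups
#1 VA=0xE8401605432 (w,user):
  lvl0: tbl 0x36, slot 29 ⇒ 0x43007 (P1/RW1/US1/PS0)
  lvl1: tbl 0x43, slot 16 ⇒ 0x45007 (P1/RW1/US1/PS0)
  lvl2: tbl 0x45, slot 11 ⇒ 0x48007 (P1/RW1/US1/PS0)
  lvl3: tbl 0x48, slot 5 ⇒ 0x49007 (P1/RW1/US1/PS0)
  ✓ 0x49432  — 4 lookups
#2 VA=0xF0002E1847B (w,kernel):
  lvl0: tbl 0x36, slot 30 ⇒ 0x4C007 (P1/RW1/US1/PS0)
  lvl1: tbl 0x4C, slot 0 ⇒ 0x4D007 (P1/RW1/US1/PS0)
  lvl2: tbl 0x4D, slot 23 ⇒ 0x4E007 (P1/RW1/US1/PS0)
  lvl3: tbl 0x4E, slot 24 ⇒ 0x52007 (P1/RW1/US1/PS0)
  ✓ 0x5247B  — 4 lookups
#3 VA=0x20700202E13 (r,kernel):
  lvl0: tbl 0x36, slot 4 ⇒ 0x53007 (P1/RW1/US1/PS0)
  lvl1: tbl 0x53, slot 28 ⇒ 0x57007 (P1/RW1/US1/PS0)
  lvl2: tbl 0x57, slot 1 ⇒ 0x5B007 (P1/RW1/US1/PS0)
  lvl3: tbl 0x5B, slot 2 ⇒ 0x5C007 (P1/RW1/US1/PS0)
  ✓ 0x5CE13  — 4 lookups

Access #1 PA: 0x49432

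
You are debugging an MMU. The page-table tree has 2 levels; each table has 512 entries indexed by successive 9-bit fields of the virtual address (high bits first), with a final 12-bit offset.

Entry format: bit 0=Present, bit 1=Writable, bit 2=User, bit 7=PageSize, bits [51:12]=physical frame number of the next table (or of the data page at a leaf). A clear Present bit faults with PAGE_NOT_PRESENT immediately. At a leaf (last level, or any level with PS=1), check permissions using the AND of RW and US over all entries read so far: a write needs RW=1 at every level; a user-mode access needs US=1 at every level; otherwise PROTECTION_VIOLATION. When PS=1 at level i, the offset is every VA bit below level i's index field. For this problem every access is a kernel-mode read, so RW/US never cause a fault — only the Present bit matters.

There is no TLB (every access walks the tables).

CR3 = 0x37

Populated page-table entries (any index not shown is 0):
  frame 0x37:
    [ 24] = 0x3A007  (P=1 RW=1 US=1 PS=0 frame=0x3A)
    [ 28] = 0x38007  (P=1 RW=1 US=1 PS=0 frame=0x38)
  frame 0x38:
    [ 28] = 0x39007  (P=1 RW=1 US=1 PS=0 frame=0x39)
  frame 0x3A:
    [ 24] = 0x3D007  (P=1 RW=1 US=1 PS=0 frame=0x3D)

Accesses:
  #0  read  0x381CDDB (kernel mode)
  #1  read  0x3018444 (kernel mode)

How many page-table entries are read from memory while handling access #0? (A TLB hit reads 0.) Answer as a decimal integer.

Walk each access:
#0 VA=0x381CDDB (r,kernel):
  lvl0: tbl 0x37, slot 28 ⇒ 0x38007 (P1/RW1/US1/PS0)
  lvl1: tbl 0x38, slot 28 ⇒ 0x39007 (P1/RW1/US1/PS0)
  ✓ 0x39DDB  — 2 lookups
#1 VA=0x3018444 (r,kernel):
  lvl0: tbl 0x37, slot 24 ⇒ 0x3A007 (P1/RW1/US1/PS0)
  lvl1: tbl 0x3A, slot 24 ⇒ 0x3D007 (P1/RW1/US1/PS0)
  ✓ 0x3D444  — 2 lookups

Entries read for #0: 2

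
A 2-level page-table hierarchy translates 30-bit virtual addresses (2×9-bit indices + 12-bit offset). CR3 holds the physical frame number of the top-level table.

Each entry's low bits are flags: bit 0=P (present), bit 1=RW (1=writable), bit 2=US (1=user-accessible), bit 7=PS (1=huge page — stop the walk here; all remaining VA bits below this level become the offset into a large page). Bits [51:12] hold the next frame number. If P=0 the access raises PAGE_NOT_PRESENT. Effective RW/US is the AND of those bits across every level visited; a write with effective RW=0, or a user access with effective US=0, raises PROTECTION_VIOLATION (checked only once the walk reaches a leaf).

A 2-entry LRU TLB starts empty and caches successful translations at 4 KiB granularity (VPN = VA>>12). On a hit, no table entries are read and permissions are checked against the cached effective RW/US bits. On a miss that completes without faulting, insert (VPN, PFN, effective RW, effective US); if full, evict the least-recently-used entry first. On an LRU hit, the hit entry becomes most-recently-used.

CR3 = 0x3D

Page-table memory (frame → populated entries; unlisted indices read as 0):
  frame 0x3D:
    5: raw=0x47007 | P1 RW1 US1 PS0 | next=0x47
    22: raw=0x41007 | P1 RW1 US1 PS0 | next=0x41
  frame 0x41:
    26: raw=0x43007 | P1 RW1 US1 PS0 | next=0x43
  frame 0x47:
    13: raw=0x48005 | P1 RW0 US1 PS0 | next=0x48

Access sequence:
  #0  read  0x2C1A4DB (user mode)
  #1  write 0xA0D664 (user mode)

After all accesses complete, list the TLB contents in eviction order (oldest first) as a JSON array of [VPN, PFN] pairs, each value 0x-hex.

Walk each access:
#0 VA=0x2C1A4DB (r,user):
  [0] read 0x3D idx=22: raw=0x41007 flags P=1 W=1 U=1 S=0
  [1] read 0x41 idx=26: raw=0x43007 flags P=1 W=1 U=1 S=0
  ⇒ phys 0x434DB  [2 reads]
#1 VA=0xA0D664 (w,user):
  [0] read 0x3D idx=5: raw=0x47007 flags P=1 W=1 U=1 S=0
  [1] read 0x47 idx=13: raw=0x48005 flags P=1 W=0 U=1 S=0
  ⇒ fault: PROTECTION_VIOLATION  — 2 lookups

TLB: [["0x2C1A", "0x43"]]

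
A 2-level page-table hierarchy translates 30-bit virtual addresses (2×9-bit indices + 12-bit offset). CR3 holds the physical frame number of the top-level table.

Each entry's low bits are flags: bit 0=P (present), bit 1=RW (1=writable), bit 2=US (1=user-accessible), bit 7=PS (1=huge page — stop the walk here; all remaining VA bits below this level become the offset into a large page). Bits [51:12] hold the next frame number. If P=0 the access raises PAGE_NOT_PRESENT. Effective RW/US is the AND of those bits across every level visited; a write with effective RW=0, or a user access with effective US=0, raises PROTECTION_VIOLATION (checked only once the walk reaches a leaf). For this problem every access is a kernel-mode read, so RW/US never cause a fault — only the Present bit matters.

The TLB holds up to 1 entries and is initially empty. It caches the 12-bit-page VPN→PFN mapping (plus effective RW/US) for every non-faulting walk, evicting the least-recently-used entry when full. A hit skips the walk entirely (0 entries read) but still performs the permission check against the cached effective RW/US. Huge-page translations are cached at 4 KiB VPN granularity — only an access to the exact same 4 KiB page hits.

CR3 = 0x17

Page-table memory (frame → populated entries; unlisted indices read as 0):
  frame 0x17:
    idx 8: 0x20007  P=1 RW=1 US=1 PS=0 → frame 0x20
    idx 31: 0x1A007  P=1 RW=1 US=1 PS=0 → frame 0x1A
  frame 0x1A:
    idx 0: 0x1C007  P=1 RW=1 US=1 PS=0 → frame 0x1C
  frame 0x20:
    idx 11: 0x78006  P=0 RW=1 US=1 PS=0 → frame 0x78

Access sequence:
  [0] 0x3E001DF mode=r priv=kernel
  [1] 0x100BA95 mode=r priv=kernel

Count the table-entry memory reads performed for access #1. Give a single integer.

Trace:
#0 VA=0x3E001DF (r,kernel):
  L0 @0x17[31] → 0x1A007  P=1,RW=1,US=1,PS=0
  L1 @0x1A[0] → 0x1C007  P=1,RW=1,US=1,PS=0
  ⇒ phys 0x1C1DF  [2 reads]
#1 VA=0x100BA95 (r,kernel):
  L0 @0x17[8] → 0x20007  P=1,RW=1,US=1,PS=0
  L1 @0x20[11] → 0x78006  P=0,RW=1,US=1,PS=0
  ✗ PAGE_NOT_PRESENT  [2 reads]

Entries read for #1: 2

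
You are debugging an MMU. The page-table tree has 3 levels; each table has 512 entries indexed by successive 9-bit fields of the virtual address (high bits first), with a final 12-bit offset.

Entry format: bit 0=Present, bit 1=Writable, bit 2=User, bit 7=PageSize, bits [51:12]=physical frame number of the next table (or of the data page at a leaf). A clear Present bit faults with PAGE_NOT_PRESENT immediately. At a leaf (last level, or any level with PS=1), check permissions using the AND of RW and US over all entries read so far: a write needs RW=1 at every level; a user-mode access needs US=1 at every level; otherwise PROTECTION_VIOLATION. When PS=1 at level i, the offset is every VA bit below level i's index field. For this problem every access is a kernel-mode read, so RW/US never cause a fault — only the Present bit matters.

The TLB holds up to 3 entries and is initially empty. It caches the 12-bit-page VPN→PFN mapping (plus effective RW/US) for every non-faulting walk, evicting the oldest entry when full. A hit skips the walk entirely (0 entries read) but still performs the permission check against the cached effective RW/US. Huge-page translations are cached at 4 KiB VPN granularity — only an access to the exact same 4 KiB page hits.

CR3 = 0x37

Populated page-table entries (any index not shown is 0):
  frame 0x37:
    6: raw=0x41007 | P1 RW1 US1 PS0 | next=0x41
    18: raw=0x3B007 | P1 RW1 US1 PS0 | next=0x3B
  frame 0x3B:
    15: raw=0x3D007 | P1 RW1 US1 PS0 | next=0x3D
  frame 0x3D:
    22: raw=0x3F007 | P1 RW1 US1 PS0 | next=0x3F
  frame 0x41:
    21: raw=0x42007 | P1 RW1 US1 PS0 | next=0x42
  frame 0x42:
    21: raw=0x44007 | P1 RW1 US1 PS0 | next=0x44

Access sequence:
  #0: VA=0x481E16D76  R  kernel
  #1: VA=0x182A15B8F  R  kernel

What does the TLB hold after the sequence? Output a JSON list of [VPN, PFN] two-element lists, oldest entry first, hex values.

Per-access translation:
#0 VA=0x481E16D76 (r,kernel):
  L0: frame=0x37 idx=18 entry=0x3B007 [P=1 RW=1 US=1 PS=0]
  L1: frame=0x3B idx=15 entry=0x3D007 [P=1 RW=1 US=1 PS=0]
  L2: frame=0x3D idx=22 entry=0x3F007 [P=1 RW=1 US=1 PS=0]
  → PA=0x3FD76  (3 entries read)
#1 VA=0x182A15B8F (r,kernel):
  L0: frame=0x37 idx=6 entry=0x41007 [P=1 RW=1 US=1 PS=0]
  L1: frame=0x41 idx=21 entry=0x42007 [P=1 RW=1 US=1 PS=0]
  L2: frame=0x42 idx=21 entry=0x44007 [P=1 RW=1 US=1 PS=0]
  → PA=0x44B8F  (3 entries read)

TLB: [["0x481E16", "0x3F"], ["0x182A15", "0x44"]]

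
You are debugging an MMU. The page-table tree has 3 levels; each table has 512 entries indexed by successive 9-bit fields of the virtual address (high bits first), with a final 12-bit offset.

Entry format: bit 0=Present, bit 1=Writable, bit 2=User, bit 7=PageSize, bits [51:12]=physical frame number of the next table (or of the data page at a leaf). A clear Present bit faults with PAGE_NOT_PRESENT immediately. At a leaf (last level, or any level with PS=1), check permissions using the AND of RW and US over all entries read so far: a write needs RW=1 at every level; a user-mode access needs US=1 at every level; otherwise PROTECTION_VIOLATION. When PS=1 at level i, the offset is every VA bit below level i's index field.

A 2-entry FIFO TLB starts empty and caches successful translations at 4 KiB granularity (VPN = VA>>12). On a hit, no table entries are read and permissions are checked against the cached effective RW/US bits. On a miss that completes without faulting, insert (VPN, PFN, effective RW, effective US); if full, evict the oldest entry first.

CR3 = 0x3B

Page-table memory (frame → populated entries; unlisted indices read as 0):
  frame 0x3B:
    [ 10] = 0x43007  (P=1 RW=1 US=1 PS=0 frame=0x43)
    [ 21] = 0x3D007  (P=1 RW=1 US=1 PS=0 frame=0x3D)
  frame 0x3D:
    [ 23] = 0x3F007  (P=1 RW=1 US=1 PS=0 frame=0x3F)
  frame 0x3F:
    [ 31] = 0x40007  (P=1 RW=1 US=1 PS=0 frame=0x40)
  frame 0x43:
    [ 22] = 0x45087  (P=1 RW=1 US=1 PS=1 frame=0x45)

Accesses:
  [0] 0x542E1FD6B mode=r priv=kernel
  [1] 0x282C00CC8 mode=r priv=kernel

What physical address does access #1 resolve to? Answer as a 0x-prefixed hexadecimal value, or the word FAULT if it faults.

Per-access translation:
#0 VA=0x542E1FD6B (r,kernel):
  [0] read 0x3B idx=21: raw=0x3D007 flags P=1 W=1 U=1 S=0
  [1] read 0x3D idx=23: raw=0x3F007 flags P=1 W=1 U=1 S=0
  [2] read 0x3F idx=31: raw=0x40007 flags P=1 W=1 U=1 S=0
  ✓ 0x40D6B  — 3 lookups
#1 VA=0x282C00CC8 (r,kernel):
  [0] read 0x3B idx=10: raw=0x43007 flags P=1 W=1 U=1 S=0
  [1] read 0x43 idx=22: raw=0x45087 flags P=1 W=1 U=1 S=1
  ✓ 0x45CC8 (huge @L1)  — 2 lookups

Access #1 PA: 0x45CC8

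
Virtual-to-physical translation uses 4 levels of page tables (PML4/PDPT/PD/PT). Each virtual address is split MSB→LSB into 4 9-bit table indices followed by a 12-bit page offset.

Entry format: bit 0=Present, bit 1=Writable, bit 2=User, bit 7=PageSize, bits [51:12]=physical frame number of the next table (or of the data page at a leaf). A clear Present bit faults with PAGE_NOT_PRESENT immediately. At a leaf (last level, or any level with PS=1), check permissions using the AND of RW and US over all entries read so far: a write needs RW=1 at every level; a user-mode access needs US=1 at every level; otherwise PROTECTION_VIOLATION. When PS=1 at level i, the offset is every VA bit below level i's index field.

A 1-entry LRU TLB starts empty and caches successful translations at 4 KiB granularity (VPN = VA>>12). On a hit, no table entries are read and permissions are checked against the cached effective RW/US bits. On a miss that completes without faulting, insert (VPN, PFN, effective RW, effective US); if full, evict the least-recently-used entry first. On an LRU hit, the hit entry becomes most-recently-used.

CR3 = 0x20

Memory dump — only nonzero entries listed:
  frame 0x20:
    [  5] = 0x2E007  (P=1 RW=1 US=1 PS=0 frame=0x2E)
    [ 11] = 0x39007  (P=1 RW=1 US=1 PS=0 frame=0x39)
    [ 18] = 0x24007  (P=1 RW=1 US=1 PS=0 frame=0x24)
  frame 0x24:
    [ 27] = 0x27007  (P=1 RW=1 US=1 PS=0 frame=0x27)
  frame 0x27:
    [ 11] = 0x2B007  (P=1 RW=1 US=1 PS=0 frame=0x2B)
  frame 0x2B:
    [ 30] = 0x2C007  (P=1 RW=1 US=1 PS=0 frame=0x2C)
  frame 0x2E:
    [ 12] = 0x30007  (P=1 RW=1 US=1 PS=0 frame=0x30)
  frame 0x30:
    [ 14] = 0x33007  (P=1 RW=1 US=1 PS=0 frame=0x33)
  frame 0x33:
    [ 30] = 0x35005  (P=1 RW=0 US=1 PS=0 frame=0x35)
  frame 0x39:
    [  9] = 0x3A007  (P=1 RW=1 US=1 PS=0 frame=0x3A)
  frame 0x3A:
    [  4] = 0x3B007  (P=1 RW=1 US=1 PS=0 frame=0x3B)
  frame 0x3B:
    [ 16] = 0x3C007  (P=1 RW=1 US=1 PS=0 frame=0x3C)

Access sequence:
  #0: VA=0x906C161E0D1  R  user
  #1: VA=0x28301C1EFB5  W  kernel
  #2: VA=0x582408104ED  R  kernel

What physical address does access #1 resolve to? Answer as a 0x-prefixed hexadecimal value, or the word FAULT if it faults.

Per-access translation:
#0 VA=0x906C161E0D1 (r,user):
  L0: frame=0x20 idx=18 entry=0x24007 [P=1 RW=1 US=1 PS=0]
  L1: frame=0x24 idx=27 entry=0x27007 [P=1 RW=1 US=1 PS=0]
  L2: frame=0x27 idx=11 entry=0x2B007 [P=1 RW=1 US=1 PS=0]
  L3: frame=0x2B idx=30 entry=0x2C007 [P=1 RW=1 US=1 PS=0]
  → PA=0x2C0D1  (4 entries read)
#1 VA=0x28301C1EFB5 (w,kernel):
  L0: frame=0x20 idx=5 entry=0x2E007 [P=1 RW=1 US=1 PS=0]
  L1: frame=0x2E idx=12 entry=0x30007 [P=1 RW=1 US=1 PS=0]
  L2: frame=0x30 idx=14 entry=0x33007 [P=1 RW=1 US=1 PS=0]
  L3: frame=0x33 idx=30 entry=0x35005 [P=1 RW=0 US=1 PS=0]
  ✗ PROTECTION_VIOLATION  [4 reads]
#2 VA=0x582408104ED (r,kernel):
  L0: frame=0x20 idx=11 entry=0x39007 [P=1 RW=1 US=1 PS=0]
  L1: frame=0x39 idx=9 entry=0x3A007 [P=1 RW=1 US=1 PS=0]
  L2: frame=0x3A idx=4 entry=0x3B007 [P=1 RW=1 US=1 PS=0]
  L3: frame=0x3B idx=16 entry=0x3C007 [P=1 RW=1 US=1 PS=0]
  → PA=0x3C4ED  (4 entries read)

Access #1 PA: FAULT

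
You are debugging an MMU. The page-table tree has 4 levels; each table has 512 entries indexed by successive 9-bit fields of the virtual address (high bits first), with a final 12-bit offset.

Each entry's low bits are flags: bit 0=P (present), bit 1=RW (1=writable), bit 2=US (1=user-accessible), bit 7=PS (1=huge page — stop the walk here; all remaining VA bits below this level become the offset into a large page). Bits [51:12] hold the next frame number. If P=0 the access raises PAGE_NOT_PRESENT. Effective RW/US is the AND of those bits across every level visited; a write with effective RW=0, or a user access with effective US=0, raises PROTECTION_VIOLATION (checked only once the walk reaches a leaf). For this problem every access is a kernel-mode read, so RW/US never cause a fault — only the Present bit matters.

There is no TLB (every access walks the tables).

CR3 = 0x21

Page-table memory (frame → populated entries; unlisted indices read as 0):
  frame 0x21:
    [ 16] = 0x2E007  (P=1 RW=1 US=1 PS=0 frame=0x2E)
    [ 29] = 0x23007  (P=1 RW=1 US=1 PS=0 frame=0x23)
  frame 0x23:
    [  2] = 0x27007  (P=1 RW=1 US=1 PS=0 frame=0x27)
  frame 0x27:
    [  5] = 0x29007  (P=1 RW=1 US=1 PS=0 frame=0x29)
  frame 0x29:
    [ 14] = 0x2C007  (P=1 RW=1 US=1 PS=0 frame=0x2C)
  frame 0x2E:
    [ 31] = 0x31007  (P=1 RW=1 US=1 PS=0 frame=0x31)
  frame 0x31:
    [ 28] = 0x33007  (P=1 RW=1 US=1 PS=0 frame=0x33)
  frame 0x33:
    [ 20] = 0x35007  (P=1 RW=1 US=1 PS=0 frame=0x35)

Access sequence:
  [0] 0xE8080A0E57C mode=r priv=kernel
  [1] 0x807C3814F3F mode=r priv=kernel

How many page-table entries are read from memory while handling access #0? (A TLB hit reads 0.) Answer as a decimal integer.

Per-access translation:
#0 VA=0xE8080A0E57C (r,kernel):
  lvl0: tbl 0x21, slot 29 ⇒ 0x23007 (P1/RW1/US1/PS0)
  lvl1: tbl 0x23, slot 2 ⇒ 0x27007 (P1/RW1/US1/PS0)
  lvl2: tbl 0x27, slot 5 ⇒ 0x29007 (P1/RW1/US1/PS0)
  lvl3: tbl 0x29, slot 14 ⇒ 0x2C007 (P1/RW1/US1/PS0)
  ⇒ phys 0x2C57C  [4 reads]
#1 VA=0x807C3814F3F (r,kernel):
  lvl0: tbl 0x21, slot 16 ⇒ 0x2E007 (P1/RW1/US1/PS0)
  lvl1: tbl 0x2E, slot 31 ⇒ 0x31007 (P1/RW1/US1/PS0)
  lvl2: tbl 0x31, slot 28 ⇒ 0x33007 (P1/RW1/US1/PS0)
  lvl3: tbl 0x33, slot 20 ⇒ 0x35007 (P1/RW1/US1/PS0)
  ⇒ phys 0x35F3F  [4 reads]

Entries read for #0: 4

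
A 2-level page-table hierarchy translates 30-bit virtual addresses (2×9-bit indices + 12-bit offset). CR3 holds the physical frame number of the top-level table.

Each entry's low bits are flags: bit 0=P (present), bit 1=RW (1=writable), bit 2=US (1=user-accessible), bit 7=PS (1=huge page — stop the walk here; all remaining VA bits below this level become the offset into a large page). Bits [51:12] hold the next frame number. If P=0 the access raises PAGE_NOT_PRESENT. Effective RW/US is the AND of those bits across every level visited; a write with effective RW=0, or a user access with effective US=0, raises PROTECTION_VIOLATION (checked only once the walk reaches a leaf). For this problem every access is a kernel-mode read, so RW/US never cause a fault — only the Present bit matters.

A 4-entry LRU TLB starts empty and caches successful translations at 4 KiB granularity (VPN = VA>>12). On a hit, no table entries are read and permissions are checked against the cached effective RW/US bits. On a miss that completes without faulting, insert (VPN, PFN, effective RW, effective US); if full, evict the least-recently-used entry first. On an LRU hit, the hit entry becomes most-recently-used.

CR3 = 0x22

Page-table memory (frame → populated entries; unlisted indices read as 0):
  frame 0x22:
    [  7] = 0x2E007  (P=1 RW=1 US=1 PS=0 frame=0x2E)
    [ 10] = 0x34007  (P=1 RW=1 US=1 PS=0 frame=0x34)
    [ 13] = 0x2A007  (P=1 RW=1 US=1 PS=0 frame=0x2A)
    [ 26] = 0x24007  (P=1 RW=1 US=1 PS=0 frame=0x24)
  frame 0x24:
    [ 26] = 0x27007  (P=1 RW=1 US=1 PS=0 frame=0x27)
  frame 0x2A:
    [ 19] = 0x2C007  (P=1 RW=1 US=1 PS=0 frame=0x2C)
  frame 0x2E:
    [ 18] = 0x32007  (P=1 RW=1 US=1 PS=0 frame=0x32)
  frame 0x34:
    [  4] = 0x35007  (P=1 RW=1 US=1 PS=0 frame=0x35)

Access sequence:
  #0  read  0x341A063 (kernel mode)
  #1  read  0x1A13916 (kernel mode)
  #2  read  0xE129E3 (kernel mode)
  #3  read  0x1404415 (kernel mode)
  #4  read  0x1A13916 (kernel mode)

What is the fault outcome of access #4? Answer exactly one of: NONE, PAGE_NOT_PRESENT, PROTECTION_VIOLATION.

Per-access translation:
#0 VA=0x341A063 (r,kernel):
  [0] read 0x22 idx=26: raw=0x24007 flags P=1 W=1 U=1 S=0
  [1] read 0x24 idx=26: raw=0x27007 flags P=1 W=1 U=1 S=0
  ✓ 0x27063  — 2 lookups
#1 VA=0x1A13916 (r,kernel):
  [0] read 0x22 idx=13: raw=0x2A007 flags P=1 W=1 U=1 S=0
  [1] read 0x2A idx=19: raw=0x2C007 flags P=1 W=1 U=1 S=0
  ✓ 0x2C916  — 2 lookups
#2 VA=0xE129E3 (r,kernel):
  [0] read 0x22 idx=7: raw=0x2E007 flags P=1 W=1 U=1 S=0
  [1] read 0x2E idx=18: raw=0x32007 flags P=1 W=1 U=1 S=0
  ✓ 0x329E3  — 2 lookups
#3 VA=0x1404415 (r,kernel):
  [0] read 0x22 idx=10: raw=0x34007 flags P=1 W=1 U=1 S=0
  [1] read 0x34 idx=4: raw=0x35007 flags P=1 W=1 U=1 S=0
  ✓ 0x35415  — 2 lookups
#4 VA=0x1A13916 (r,kernel):
  TLB hit vpn=0x1A13 → PA=0x2C916

Access #4 fault: NONE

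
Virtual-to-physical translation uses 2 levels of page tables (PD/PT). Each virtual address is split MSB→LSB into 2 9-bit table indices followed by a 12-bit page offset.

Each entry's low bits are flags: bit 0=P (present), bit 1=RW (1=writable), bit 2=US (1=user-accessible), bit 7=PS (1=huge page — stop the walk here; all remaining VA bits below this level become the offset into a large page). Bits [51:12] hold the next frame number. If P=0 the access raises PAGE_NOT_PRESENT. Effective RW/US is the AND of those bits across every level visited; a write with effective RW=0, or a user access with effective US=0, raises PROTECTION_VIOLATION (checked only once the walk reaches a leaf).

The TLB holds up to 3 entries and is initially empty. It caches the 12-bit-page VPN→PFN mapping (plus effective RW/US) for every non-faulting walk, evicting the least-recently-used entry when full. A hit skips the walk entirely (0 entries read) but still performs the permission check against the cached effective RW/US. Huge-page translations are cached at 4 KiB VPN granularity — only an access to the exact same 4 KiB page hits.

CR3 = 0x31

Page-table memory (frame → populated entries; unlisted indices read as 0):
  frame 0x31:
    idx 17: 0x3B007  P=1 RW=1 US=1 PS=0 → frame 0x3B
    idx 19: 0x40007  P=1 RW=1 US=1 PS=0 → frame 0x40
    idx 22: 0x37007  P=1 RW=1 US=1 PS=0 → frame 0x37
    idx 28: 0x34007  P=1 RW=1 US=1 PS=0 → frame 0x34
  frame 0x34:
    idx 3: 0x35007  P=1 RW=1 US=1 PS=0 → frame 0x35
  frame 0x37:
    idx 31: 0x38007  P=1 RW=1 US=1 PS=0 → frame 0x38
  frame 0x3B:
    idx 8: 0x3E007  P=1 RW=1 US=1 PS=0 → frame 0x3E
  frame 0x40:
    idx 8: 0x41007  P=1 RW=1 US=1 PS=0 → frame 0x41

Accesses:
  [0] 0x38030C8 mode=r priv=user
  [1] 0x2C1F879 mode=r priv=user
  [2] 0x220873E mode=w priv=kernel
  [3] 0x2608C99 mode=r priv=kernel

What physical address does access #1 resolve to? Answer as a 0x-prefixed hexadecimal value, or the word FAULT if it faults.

Trace:
#0 VA=0x38030C8 (r,user):
  L0 @0x31[28] → 0x34007  P=1,RW=1,US=1,PS=0
  L1 @0x34[3] → 0x35007  P=1,RW=1,US=1,PS=0
  ✓ 0x350C8  — 2 lookups
#1 VA=0x2C1F879 (r,user):
  L0 @0x31[22] → 0x37007  P=1,RW=1,US=1,PS=0
  L1 @0x37[31] → 0x38007  P=1,RW=1,US=1,PS=0
  ✓ 0x38879  — 2 lookups
#2 VA=0x220873E (w,kernel):
  L0 @0x31[17] → 0x3B007  P=1,RW=1,US=1,PS=0
  L1 @0x3B[8] → 0x3E007  P=1,RW=1,US=1,PS=0
  ✓ 0x3E73E  — 2 lookups
#3 VA=0x2608C99 (r,kernel):
  L0 @0x31[19] → 0x40007  P=1,RW=1,US=1,PS=0
  L1 @0x40[8] → 0x41007  P=1,RW=1,US=1,PS=0
  ✓ 0x41C99  — 2 lookups

Access #1 PA: 0x38879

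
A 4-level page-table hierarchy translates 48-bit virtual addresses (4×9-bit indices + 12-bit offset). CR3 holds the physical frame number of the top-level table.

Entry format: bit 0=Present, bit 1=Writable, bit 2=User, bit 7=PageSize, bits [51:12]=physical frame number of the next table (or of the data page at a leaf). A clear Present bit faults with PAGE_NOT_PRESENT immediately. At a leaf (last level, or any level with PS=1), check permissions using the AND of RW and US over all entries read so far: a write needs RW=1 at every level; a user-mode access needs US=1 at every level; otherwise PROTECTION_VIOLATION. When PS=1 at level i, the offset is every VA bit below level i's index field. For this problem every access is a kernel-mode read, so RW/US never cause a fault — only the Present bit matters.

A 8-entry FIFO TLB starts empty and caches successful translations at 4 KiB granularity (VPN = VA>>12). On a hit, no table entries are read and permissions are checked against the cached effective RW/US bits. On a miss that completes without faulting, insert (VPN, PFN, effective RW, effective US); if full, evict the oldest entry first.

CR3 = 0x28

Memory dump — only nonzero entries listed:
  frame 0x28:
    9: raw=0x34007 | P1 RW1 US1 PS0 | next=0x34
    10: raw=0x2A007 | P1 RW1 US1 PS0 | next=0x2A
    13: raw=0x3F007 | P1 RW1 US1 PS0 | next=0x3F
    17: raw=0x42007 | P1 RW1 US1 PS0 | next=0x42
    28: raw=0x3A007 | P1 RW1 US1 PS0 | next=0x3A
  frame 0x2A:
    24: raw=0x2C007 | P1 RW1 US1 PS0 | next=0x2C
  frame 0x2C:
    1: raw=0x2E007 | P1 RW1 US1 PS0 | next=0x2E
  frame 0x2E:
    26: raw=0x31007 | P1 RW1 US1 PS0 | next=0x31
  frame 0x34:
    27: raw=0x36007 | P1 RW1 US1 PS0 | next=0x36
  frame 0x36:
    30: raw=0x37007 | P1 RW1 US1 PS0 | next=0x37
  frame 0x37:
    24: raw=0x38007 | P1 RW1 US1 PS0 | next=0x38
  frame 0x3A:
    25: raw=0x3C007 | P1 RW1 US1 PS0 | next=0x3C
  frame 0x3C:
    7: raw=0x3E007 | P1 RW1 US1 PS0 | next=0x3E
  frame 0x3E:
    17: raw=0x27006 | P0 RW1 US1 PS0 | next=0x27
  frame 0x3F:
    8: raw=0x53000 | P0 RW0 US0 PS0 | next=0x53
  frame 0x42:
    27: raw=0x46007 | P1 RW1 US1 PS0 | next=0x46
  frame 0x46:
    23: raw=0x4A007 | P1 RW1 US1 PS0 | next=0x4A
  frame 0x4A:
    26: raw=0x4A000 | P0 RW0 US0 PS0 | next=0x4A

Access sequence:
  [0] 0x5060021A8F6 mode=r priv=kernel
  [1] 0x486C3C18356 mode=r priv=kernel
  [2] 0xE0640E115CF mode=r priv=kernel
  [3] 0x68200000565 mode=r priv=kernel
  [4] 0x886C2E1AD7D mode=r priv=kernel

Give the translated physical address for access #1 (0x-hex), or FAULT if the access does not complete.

Per-access translation:
#0 VA=0x5060021A8F6 (r,kernel):
  [0] read 0x28 idx=10: raw=0x2A007 flags P=1 W=1 U=1 S=0
  [1] read 0x2A idx=24: raw=0x2C007 flags P=1 W=1 U=1 S=0
  [2] read 0x2C idx=1: raw=0x2E007 flags P=1 W=1 U=1 S=0
  [3] read 0x2E idx=26: raw=0x31007 flags P=1 W=1 U=1 S=0
  ⇒ phys 0x318F6  [4 reads]
#1 VA=0x486C3C18356 (r,kernel):
  [0] read 0x28 idx=9: raw=0x34007 flags P=1 W=1 U=1 S=0
  [1] read 0x34 idx=27: raw=0x36007 flags P=1 W=1 U=1 S=0
  [2] read 0x36 idx=30: raw=0x37007 flags P=1 W=1 U=1 S=0
  [3] read 0x37 idx=24: raw=0x38007 flags P=1 W=1 U=1 S=0
  ⇒ phys 0x38356  [4 reads]
#2 VA=0xE0640E115CF (r,kernel):
  [0] read 0x28 idx=28: raw=0x3A007 flags P=1 W=1 U=1 S=0
  [1] read 0x3A idx=25: raw=0x3C007 flags P=1 W=1 U=1 S=0
  [2] read 0x3C idx=7: raw=0x3E007 flags P=1 W=1 U=1 S=0
  [3] read 0x3E idx=17: raw=0x27006 flags P=0 W=1 U=1 S=0
  → PAGE_NOT_PRESENT  (4 entries read)
#3 VA=0x68200000565 (r,kernel):
  [0] read 0x28 idx=13: raw=0x3F007 flags P=1 W=1 U=1 S=0
  [1] read 0x3F idx=8: raw=0x53000 flags P=0 W=0 U=0 S=0
  → PAGE_NOT_PRESENT  (2 entries read)
#4 VA=0x886C2E1AD7D (r,kernel):
  [0] read 0x28 idx=17: raw=0x42007 flags P=1 W=1 U=1 S=0
  [1] read 0x42 idx=27: raw=0x46007 flags P=1 W=1 U=1 S=0
  [2] read 0x46 idx=23: raw=0x4A007 flags P=1 W=1 U=1 S=0
  [3] read 0x4A idx=26: raw=0x4A000 flags P=0 W=0 U=0 S=0
  → PAGE_NOT_PRESENT  (4 entries read)

Access #1 PA: 0x38356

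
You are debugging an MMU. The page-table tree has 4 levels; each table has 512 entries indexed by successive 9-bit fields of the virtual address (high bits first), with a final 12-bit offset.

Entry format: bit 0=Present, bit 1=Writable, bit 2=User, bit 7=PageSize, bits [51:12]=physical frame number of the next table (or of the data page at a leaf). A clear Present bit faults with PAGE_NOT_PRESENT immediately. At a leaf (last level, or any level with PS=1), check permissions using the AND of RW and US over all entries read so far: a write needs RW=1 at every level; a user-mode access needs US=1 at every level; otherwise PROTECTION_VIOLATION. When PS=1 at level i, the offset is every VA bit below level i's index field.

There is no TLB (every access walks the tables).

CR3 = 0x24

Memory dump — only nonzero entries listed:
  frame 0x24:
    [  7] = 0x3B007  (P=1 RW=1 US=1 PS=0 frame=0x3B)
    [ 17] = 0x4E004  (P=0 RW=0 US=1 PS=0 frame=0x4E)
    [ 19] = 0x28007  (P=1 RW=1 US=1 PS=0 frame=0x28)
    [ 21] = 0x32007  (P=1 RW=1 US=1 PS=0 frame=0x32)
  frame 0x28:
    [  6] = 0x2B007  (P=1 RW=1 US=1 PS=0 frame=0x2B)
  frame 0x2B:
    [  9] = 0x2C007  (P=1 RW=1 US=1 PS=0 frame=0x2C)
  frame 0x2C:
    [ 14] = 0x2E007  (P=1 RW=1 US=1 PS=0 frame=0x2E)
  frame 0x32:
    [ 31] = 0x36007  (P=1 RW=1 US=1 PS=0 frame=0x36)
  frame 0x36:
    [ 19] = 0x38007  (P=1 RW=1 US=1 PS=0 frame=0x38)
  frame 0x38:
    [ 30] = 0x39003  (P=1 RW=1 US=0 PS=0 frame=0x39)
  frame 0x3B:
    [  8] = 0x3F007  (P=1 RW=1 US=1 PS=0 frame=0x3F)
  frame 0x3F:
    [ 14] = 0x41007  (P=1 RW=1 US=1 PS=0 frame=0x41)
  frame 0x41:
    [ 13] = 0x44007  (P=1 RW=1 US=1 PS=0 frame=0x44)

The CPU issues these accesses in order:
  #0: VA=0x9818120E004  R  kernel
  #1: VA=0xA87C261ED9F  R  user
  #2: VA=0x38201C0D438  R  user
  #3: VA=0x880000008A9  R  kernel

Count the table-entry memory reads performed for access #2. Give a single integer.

Walk each access:
#0 VA=0x9818120E004 (r,kernel):
  L0: frame=0x24 idx=19 entry=0x28007 [P=1 RW=1 US=1 PS=0]
  L1: frame=0x28 idx=6 entry=0x2B007 [P=1 RW=1 US=1 PS=0]
  L2: frame=0x2B idx=9 entry=0x2C007 [P=1 RW=1 US=1 PS=0]
  L3: frame=0x2C idx=14 entry=0x2E007 [P=1 RW=1 US=1 PS=0]
  ✓ 0x2E004  — 4 lookups
#1 VA=0xA87C261ED9F (r,user):
  L0: frame=0x24 idx=21 entry=0x32007 [P=1 RW=1 US=1 PS=0]
  L1: frame=0x32 idx=31 entry=0x36007 [P=1 RW=1 US=1 PS=0]
  L2: frame=0x36 idx=19 entry=0x38007 [P=1 RW=1 US=1 PS=0]
  L3: frame=0x38 idx=30 entry=0x39003 [P=1 RW=1 US=0 PS=0]
  ⇒ fault: PROTECTION_VIOLATION  — 4 lookups
#2 VA=0x38201C0D438 (r,user):
  L0: frame=0x24 idx=7 entry=0x3B007 [P=1 RW=1 US=1 PS=0]
  L1: frame=0x3B idx=8 entry=0x3F007 [P=1 RW=1 US=1 PS=0]
  L2: frame=0x3F idx=14 entry=0x41007 [P=1 RW=1 US=1 PS=0]
  L3: frame=0x41 idx=13 entry=0x44007 [P=1 RW=1 US=1 PS=0]
  ✓ 0x44438  — 4 lookups
#3 VA=0x880000008A9 (r,kernel):
  L0: frame=0x24 idx=17 entry=0x4E004 [P=0 RW=0 US=1 PS=0]
  ⇒ fault: PAGE_NOT_PRESENT  — 1 lookups

Entries read for #2: 4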